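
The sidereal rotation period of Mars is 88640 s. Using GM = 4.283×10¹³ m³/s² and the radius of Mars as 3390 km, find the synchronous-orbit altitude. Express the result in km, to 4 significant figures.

A synchronous orbit has period T, so by Kepler's third law a = (μT²/4π²)^(1/3).
μT²/4π² = 4.283×10¹³ × (8.864×10⁴)² / 39.48 = 8.524×10²¹ m³.
a = 2.043×10⁷ m = 20428 km.
Altitude h = a − R = 20428 − 3390 = 17038 km.

h_sync ≈ 17040 km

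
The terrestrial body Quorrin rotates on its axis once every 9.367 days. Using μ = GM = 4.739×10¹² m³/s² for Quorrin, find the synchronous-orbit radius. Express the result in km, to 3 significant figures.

T = 9.367 days = 8.093×10⁵ s.
A synchronous orbit has period T, so by Kepler's third law a = (μT²/4π²)^(1/3).
μT²/4π² = 4.739×10¹² × (8.093×10⁵)² / 39.48 = 7.862×10²² m³.
a = 4.284×10⁷ m = 42840 km.

r_sync ≈ 42800 km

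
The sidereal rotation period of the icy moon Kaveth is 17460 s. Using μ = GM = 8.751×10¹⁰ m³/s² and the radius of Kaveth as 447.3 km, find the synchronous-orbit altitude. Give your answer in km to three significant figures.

h_sync ≈ 430 km

A synchronous orbit has period T, so by Kepler's third law a = (μT²/4π²)^(1/3).
μT²/4π² = 8.751×10¹⁰ × (1.746×10⁴)² / 39.48 = 6.758×10¹⁷ m³.
a = 8.775×10⁵ m = 877.53 km.
Altitude h = a − R = 877.53 − 447.3 = 430.23 km.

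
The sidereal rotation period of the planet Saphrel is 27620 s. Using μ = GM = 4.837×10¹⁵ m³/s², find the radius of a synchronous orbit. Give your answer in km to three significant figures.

A synchronous orbit has period T, so by Kepler's third law a = (μT²/4π²)^(1/3).
μT²/4π² = 4.837×10¹⁵ × (2.762×10⁴)² / 39.48 = 9.347×10²² m³.
a = 4.538×10⁷ m = 45382 km.

r_sync ≈ 45400 km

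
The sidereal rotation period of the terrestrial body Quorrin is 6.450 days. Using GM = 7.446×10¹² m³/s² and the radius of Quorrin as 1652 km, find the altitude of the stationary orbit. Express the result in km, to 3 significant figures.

h_sync ≈ 37200 km

T = 6.450 days = 5.573×10⁵ s.
A synchronous orbit has period T, so by Kepler's third law a = (μT²/4π²)^(1/3).
μT²/4π² = 7.446×10¹² × (5.573×10⁵)² / 39.48 = 5.857×10²² m³.
a = 3.884×10⁷ m = 38836 km.
Altitude h = a − R = 38836 − 1652 = 37184 km.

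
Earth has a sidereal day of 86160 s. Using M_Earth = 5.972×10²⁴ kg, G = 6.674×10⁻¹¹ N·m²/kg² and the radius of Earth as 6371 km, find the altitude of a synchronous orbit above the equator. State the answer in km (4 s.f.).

h_sync ≈ 35790 km

μ = GM = 6.674×10⁻¹¹ × 5.972×10²⁴ = 3.986×10¹⁴ m³/s².
A synchronous orbit has period T, so by Kepler's third law a = (μT²/4π²)^(1/3).
μT²/4π² = 3.986×10¹⁴ × (8.616×10⁴)² / 39.48 = 7.495×10²² m³.
a = 4.216×10⁷ m = 42162 km.
Altitude h = a − R = 42162 − 6371 = 35791 km.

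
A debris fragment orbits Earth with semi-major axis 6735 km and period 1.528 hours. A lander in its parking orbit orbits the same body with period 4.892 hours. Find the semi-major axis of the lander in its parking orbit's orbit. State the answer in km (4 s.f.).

Kepler's third law: a³ ∝ T², so a₂ = a₁ (T₂/T₁)^(2/3).
T₂/T₁ = 3.202, (T₂/T₁)^(2/3) = 2.172.
a₂ = 6735 × 2.172 = 14630 km.

a₂ ≈ 14630 km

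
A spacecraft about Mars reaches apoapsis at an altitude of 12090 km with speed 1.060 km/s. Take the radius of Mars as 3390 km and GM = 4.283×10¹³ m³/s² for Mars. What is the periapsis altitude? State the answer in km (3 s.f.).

r_a = 3390 + 12090 = 15480 km = 1.548×10⁷ m.
Specific energy ε = v²/2 − μ/r = -2.205×10⁶ J/kg, so a = −μ/(2ε) = 9.712×10⁶ m.
The apsides satisfy r_p + r_a = 2a, so the periapsis radius is 2a − r_a = 3.944×10⁶ m = 3944.1 km.
Periapsis altitude = 3944.1 − 3390 = 554.07 km.

periapsis altitude ≈ 554 km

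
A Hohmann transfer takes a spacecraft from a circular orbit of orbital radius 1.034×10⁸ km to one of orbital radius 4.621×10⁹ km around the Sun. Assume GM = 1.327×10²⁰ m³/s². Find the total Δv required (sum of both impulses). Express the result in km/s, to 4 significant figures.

r₁ = 1.034×10⁸ km = 1.034×10¹¹ m.
r₂ = 4.621×10⁹ km = 4.621×10¹² m.
Transfer ellipse a_t = (r₁ + r₂)/2 = 2.362×10¹² m.
At r₁: circular v_c1 = √(μ/r₁) = 35820 m/s; transfer-perihelion v_p = √[μ(2/r₁ − 1/a_t)] = 50110 m/s.
Δv₁ = v_p − v_c1 = 14280 m/s.
At r₂: circular v_c2 = √(μ/r₂) = 5359 m/s; transfer-aphelion v_a = √[μ(2/r₂ − 1/a_t)] = 1121 m/s.
Δv₂ = v_c2 − v_a = 4238 m/s.
Total Δv = Δv₁ + Δv₂ = 18520 m/s = 18.52 km/s.

Δv_total ≈ 18.52 km/s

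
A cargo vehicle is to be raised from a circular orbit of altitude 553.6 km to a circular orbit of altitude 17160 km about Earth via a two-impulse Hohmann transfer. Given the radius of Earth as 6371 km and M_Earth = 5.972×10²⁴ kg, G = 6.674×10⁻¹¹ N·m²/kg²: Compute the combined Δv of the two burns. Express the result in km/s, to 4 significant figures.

Δv_total ≈ 3.185 km/s

μ = GM = 6.674×10⁻¹¹ × 5.972×10²⁴ = 3.986×10¹⁴ m³/s².
r₁ = 6371 + 553.6 = 6924.6 km = 6.9246×10⁶ m.
r₂ = 6371 + 17160 = 23531 km = 2.3531×10⁷ m.
Transfer ellipse a_t = (r₁ + r₂)/2 = 1.523×10⁷ m.
At r₁: circular v_c1 = √(μ/r₁) = 7587 m/s; transfer-perigee v_p = √[μ(2/r₁ − 1/a_t)] = 9431 m/s.
Δv₁ = v_p − v_c1 = 1844 m/s.
At r₂: circular v_c2 = √(μ/r₂) = 4116 m/s; transfer-apogee v_a = √[μ(2/r₂ − 1/a_t)] = 2775 m/s.
Δv₂ = v_c2 − v_a = 1340 m/s.
Total Δv = Δv₁ + Δv₂ = 3185 m/s = 3.185 km/s.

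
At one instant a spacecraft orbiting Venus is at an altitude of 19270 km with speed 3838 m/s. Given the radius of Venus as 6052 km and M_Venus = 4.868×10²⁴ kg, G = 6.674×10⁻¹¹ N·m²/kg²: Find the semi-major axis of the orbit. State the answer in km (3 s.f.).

a ≈ 29700 km

μ = GM = 6.674×10⁻¹¹ × 4.868×10²⁴ = 3.249×10¹⁴ m³/s².
r = 6052 + 19270 = 25322 km = 2.532×10⁷ m.
Specific orbital energy ε = v²/2 − μ/r = (3838)²/2 − 3.249×10¹⁴/2.532×10⁷ = -5.465×10⁶ J/kg.
Since ε = −μ/(2a), a = −μ/(2ε) = 2.972×10⁷ m = 29723 km.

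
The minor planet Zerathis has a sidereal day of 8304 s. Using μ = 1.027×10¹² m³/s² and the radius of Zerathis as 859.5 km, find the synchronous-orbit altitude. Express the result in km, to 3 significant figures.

A synchronous orbit has period T, so by Kepler's third law a = (μT²/4π²)^(1/3).
μT²/4π² = 1.027×10¹² × (8.304×10³)² / 39.48 = 1.794×10¹⁸ m³.
a = 1.215×10⁶ m = 1215.1 km.
Altitude h = a − R = 1215.1 − 859.5 = 355.55 km.

h_sync ≈ 356 km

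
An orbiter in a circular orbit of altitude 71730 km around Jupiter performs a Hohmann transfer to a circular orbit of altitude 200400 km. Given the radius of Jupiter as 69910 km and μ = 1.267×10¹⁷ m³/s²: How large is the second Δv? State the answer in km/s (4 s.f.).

r₁ = 69910 + 71730 = 141640 km = 1.4164×10⁸ m.
r₂ = 69910 + 200400 = 270310 km = 2.7031×10⁸ m.
Transfer ellipse a_t = (r₁ + r₂)/2 = 2.060×10⁸ m.
At r₁: circular v_c1 = √(μ/r₁) = 29910 m/s; transfer-perijove v_p = √[μ(2/r₁ − 1/a_t)] = 34260 m/s.
At r₂: circular v_c2 = √(μ/r₂) = 21650 m/s; transfer-apojove v_a = √[μ(2/r₂ − 1/a_t)] = 17950 m/s.
Δv₂ = v_c2 − v_a = 3697 m/s.
= 3.697 km/s.

Δv ≈ 3.697 km/s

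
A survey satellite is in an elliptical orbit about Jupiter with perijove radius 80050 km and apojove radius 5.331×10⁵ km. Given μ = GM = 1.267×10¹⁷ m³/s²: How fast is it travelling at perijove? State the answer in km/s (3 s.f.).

Semi-major axis a = (r_p + r_a)/2 = 3.0658×10⁵ km = 3.066×10⁸ m.
Vis-viva: v² = μ(2/r − 1/a) = 1.267×10¹⁷ × (2.498×10⁻⁸ − 3.262×10⁻⁹) = 2.752×10⁹ m²/s².
v = 52460 m/s = 52.46 km/s.

v ≈ 52.5 km/s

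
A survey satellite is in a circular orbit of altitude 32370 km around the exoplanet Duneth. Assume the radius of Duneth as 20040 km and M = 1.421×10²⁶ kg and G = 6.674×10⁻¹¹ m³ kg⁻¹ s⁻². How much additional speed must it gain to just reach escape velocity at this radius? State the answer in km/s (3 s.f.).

Δv ≈ 5.57 km/s

μ = GM = 6.674×10⁻¹¹ × 1.421×10²⁶ = 9.484×10¹⁵ m³/s².
r = 20040 + 32370 = 52410 km = 5.2410×10⁷ m.
Circular speed v_c = √(μ/r) = 13450 m/s.
Escape speed v_esc = √(2μ/r) = √2 × v_c = 19020 m/s.
Δv = v_esc − v_c = 5572 m/s = 5.572 km/s.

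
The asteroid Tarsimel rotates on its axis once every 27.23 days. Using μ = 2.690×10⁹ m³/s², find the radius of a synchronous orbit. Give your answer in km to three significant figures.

T = 27.23 days = 2.353×10⁶ s.
A synchronous orbit has period T, so by Kepler's third law a = (μT²/4π²)^(1/3).
μT²/4π² = 2.690×10⁹ × (2.353×10⁶)² / 39.48 = 3.772×10²⁰ m³.
a = 7.225×10⁶ m = 7225.0 km.

r_sync ≈ 7230 km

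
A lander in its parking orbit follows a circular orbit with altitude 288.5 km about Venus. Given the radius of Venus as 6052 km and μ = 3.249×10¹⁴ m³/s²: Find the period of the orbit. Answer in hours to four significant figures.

T ≈ 1.546 hours

r = 6052 + 288.5 = 6340.5 km = 6.3405×10⁶ m.
Kepler's third law: T = 2π√(r³/μ) = 2π√((6.340×10⁶)³ / 3.249×10¹⁴).
r³/μ = 7.846×10⁵ s², so T = 2π × 8.857×10² = 5.565×10³ s.
Converting: 5.565×10³ s ÷ 3600 = 1.546 hours.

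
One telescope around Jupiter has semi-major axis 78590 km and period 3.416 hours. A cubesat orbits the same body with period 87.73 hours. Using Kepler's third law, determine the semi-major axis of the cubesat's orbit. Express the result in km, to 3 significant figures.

a₂ ≈ 6.84×10⁵ km

Kepler's third law: a³ ∝ T², so a₂ = a₁ (T₂/T₁)^(2/3).
T₂/T₁ = 25.68, (T₂/T₁)^(2/3) = 8.705.
a₂ = 78590 × 8.705 = 6.841×10⁵ km.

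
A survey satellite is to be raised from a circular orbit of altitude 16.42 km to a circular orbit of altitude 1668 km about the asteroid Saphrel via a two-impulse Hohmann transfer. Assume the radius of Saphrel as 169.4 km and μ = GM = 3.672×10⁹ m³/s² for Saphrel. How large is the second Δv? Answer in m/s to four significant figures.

r₁ = 169.4 + 16.42 = 185.82 km = 1.8582×10⁵ m.
r₂ = 169.4 + 1668 = 1837.4 km = 1.8374×10⁶ m.
Transfer ellipse a_t = (r₁ + r₂)/2 = 1.012×10⁶ m.
At r₁: circular v_c1 = √(μ/r₁) = 140.6 m/s; transfer-periapsis v_p = √[μ(2/r₁ − 1/a_t)] = 189.5 m/s.
At r₂: circular v_c2 = √(μ/r₂) = 44.70 m/s; transfer-apoapsis v_a = √[μ(2/r₂ − 1/a_t)] = 19.16 m/s.
Δv₂ = v_c2 − v_a = 25.54 m/s.

Δv ≈ 25.54 m/s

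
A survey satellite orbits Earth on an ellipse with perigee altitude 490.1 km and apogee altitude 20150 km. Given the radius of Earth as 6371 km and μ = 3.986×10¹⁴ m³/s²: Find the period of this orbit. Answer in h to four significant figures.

r_p = 6371 + 490.1 = 6861.1 km = 6.8611×10⁶ m.
r_a = 6371 + 20150 = 26521 km = 2.6521×10⁷ m.
Semi-major axis a = (r_p + r_a)/2 = (6861.1 + 26521)/2 = 16691 km = 1.669×10⁷ m.
By Kepler's third law T = 2π√(a³/μ) = 2π × 3.416×10³ = 2.146×10⁴ s.
= 5.961 h.

T ≈ 5.961 h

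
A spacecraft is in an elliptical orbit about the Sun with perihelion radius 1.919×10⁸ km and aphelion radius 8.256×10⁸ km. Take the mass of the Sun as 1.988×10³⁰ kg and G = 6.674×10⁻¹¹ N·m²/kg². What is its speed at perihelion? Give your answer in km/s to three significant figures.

μ = GM = 6.674×10⁻¹¹ × 1.988×10³⁰ = 1.327×10²⁰ m³/s².
Semi-major axis a = (r_p + r_a)/2 = 5.0875×10⁸ km = 5.088×10¹¹ m.
Vis-viva: v² = μ(2/r − 1/a) = 1.327×10²⁰ × (1.042×10⁻¹¹ − 1.966×10⁻¹²) = 1.122×10⁹ m²/s².
v = 33500 m/s = 33.50 km/s.

v ≈ 33.5 km/s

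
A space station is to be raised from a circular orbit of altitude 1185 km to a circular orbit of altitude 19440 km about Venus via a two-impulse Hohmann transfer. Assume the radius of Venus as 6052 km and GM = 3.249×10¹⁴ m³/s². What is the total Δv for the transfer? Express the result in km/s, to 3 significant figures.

Δv_total ≈ 2.86 km/s

r₁ = 6052 + 1185 = 7237.0 km = 7.2370×10⁶ m.
r₂ = 6052 + 19440 = 25492 km = 2.5492×10⁷ m.
Transfer ellipse a_t = (r₁ + r₂)/2 = 1.636×10⁷ m.
At r₁: circular v_c1 = √(μ/r₁) = 6700 m/s; transfer-periapsis v_p = √[μ(2/r₁ − 1/a_t)] = 8363 m/s.
Δv₁ = v_p − v_c1 = 1662 m/s.
At r₂: circular v_c2 = √(μ/r₂) = 3570 m/s; transfer-apoapsis v_a = √[μ(2/r₂ − 1/a_t)] = 2374 m/s.
Δv₂ = v_c2 − v_a = 1196 m/s.
Total Δv = Δv₁ + Δv₂ = 2858 m/s = 2.858 km/s.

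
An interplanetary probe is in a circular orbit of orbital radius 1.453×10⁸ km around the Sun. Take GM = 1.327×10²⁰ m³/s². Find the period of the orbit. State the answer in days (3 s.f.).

r = 1.453×10⁸ km = 1.453×10¹¹ m.
Kepler's third law: T = 2π√(r³/μ) = 2π√((1.453×10¹¹)³ / 1.327×10²⁰).
r³/μ = 2.312×10¹³ s², so T = 2π × 4.808×10⁶ = 3.021×10⁷ s.
Converting: 3.021×10⁷ s ÷ 86400 = 349.6 days.

T ≈ 350 days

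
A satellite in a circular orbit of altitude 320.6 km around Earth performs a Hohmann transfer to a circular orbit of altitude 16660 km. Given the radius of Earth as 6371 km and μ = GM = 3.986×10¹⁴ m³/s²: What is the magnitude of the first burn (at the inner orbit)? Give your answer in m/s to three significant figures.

Δv ≈ 1890 m/s

r₁ = 6371 + 320.6 = 6691.6 km = 6.6916×10⁶ m.
r₂ = 6371 + 16660 = 23031 km = 2.3031×10⁷ m.
Transfer ellipse a_t = (r₁ + r₂)/2 = 1.486×10⁷ m.
At r₁: circular v_c1 = √(μ/r₁) = 7718 m/s; transfer-perigee v_p = √[μ(2/r₁ − 1/a_t)] = 9608 m/s.
Δv₁ = v_p − v_c1 = 1890 m/s.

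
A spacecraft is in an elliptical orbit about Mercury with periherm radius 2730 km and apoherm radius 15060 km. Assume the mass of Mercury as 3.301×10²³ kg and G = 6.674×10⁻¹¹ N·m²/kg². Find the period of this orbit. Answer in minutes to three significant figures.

T ≈ 592 minutes

μ = GM = 6.674×10⁻¹¹ × 3.301×10²³ = 2.203×10¹³ m³/s².
Semi-major axis a = (r_p + r_a)/2 = (2730.0 + 15060)/2 = 8895.0 km = 8.895×10⁶ m.
By Kepler's third law T = 2π√(a³/μ) = 2π × 5.652×10³ = 3.551×10⁴ s.
= 591.9 minutes.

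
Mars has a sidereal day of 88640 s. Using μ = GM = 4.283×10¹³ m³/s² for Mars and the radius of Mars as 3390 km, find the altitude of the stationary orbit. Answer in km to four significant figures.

h_sync ≈ 17040 km

A synchronous orbit has period T, so by Kepler's third law a = (μT²/4π²)^(1/3).
μT²/4π² = 4.283×10¹³ × (8.864×10⁴)² / 39.48 = 8.524×10²¹ m³.
a = 2.043×10⁷ m = 20428 km.
Altitude h = a − R = 20428 − 3390 = 17038 km.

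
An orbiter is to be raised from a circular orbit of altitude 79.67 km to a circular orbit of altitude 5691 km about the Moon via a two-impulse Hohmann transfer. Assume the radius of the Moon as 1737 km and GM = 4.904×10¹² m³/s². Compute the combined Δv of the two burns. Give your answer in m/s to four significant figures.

r₁ = 1737 + 79.67 = 1816.7 km = 1.8167×10⁶ m.
r₂ = 1737 + 5691 = 7428.0 km = 7.4280×10⁶ m.
Transfer ellipse a_t = (r₁ + r₂)/2 = 4.622×10⁶ m.
At r₁: circular v_c1 = √(μ/r₁) = 1643 m/s; transfer-perilune v_p = √[μ(2/r₁ − 1/a_t)] = 2083 m/s.
Δv₁ = v_p − v_c1 = 439.8 m/s.
At r₂: circular v_c2 = √(μ/r₂) = 812.5 m/s; transfer-apolune v_a = √[μ(2/r₂ − 1/a_t)] = 509.4 m/s.
Δv₂ = v_c2 − v_a = 303.1 m/s.
Total Δv = Δv₁ + Δv₂ = 742.9 m/s.

Δv_total ≈ 742.9 m/s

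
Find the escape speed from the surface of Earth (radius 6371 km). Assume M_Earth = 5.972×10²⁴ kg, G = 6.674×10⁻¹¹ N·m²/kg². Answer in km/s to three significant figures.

μ = GM = 6.674×10⁻¹¹ × 5.972×10²⁴ = 3.986×10¹⁴ m³/s².
r = R = 6.371×10⁶ m.
Escape speed v_esc = √(2μ/r) = √(2 × 3.986×10¹⁴ / 6.371×10⁶) = √(1.251×10⁸) = 11190 m/s.
= 11.19 km/s.

v_esc ≈ 11.2 km/s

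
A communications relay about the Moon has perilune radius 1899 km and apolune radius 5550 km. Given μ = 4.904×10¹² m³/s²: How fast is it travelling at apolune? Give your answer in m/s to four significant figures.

Semi-major axis a = (r_p + r_a)/2 = 3724.5 km = 3.724×10⁶ m.
Vis-viva: v² = μ(2/r − 1/a) = 4.904×10¹² × (3.604×10⁻⁷ − 2.685×10⁻⁷) = 4.505×10⁵ m²/s².
v = 671.2 m/s.

v ≈ 671.2 m/s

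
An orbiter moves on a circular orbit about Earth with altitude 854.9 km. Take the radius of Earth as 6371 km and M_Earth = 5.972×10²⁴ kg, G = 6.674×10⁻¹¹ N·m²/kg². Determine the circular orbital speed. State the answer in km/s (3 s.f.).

μ = GM = 6.674×10⁻¹¹ × 5.972×10²⁴ = 3.986×10¹⁴ m³/s².
r = 6371 + 854.9 = 7225.9 km = 7.2259×10⁶ m.
For a circular orbit v = √(μ/r) = √(3.986×10¹⁴ / 7.226×10⁶) = √(5.516×10⁷) = 7427 m/s.
That is 7.427 km/s.

v ≈ 7.43 km/s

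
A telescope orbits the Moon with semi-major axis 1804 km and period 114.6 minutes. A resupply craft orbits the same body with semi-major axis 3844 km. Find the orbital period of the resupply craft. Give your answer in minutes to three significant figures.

T₂ ≈ 356 minutes

Kepler's third law: T² ∝ a³, so T₂ = T₁ (a₂/a₁)^(3/2).
a₂/a₁ = 2.131, (a₂/a₁)^(3/2) = 3.110.
T₂ = 114.6 × 3.110 = 356.5 minutes.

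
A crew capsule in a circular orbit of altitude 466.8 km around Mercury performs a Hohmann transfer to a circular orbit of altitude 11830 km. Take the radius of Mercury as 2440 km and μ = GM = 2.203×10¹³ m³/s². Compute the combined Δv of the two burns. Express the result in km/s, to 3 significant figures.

Δv_total ≈ 1.32 km/s

r₁ = 2440 + 466.8 = 2906.8 km = 2.9068×10⁶ m.
r₂ = 2440 + 11830 = 14270 km = 1.4270×10⁷ m.
Transfer ellipse a_t = (r₁ + r₂)/2 = 8.588×10⁶ m.
At r₁: circular v_c1 = √(μ/r₁) = 2753 m/s; transfer-periherm v_p = √[μ(2/r₁ − 1/a_t)] = 3549 m/s.
Δv₁ = v_p − v_c1 = 795.6 m/s.
At r₂: circular v_c2 = √(μ/r₂) = 1242 m/s; transfer-apoherm v_a = √[μ(2/r₂ − 1/a_t)] = 722.8 m/s.
Δv₂ = v_c2 − v_a = 519.6 m/s.
Total Δv = Δv₁ + Δv₂ = 1315 m/s = 1.315 km/s.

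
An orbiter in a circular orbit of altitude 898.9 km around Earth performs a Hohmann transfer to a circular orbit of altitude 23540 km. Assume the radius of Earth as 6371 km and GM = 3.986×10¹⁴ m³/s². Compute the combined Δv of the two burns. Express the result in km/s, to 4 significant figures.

r₁ = 6371 + 898.9 = 7269.9 km = 7.2699×10⁶ m.
r₂ = 6371 + 23540 = 29911 km = 2.9911×10⁷ m.
Transfer ellipse a_t = (r₁ + r₂)/2 = 1.859×10⁷ m.
At r₁: circular v_c1 = √(μ/r₁) = 7405 m/s; transfer-perigee v_p = √[μ(2/r₁ − 1/a_t)] = 9392 m/s.
Δv₁ = v_p − v_c1 = 1988 m/s.
At r₂: circular v_c2 = √(μ/r₂) = 3651 m/s; transfer-apogee v_a = √[μ(2/r₂ − 1/a_t)] = 2283 m/s.
Δv₂ = v_c2 − v_a = 1368 m/s.
Total Δv = Δv₁ + Δv₂ = 3355 m/s = 3.355 km/s.

Δv_total ≈ 3.355 km/s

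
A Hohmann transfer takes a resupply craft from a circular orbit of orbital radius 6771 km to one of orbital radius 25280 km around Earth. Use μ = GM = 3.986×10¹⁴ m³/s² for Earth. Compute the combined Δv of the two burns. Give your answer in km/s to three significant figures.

r₁ = 6771 km = 6.771×10⁶ m.
r₂ = 25280 km = 2.528×10⁷ m.
Transfer ellipse a_t = (r₁ + r₂)/2 = 1.603×10⁷ m.
At r₁: circular v_c1 = √(μ/r₁) = 7673 m/s; transfer-perigee v_p = √[μ(2/r₁ − 1/a_t)] = 9637 m/s.
Δv₁ = v_p − v_c1 = 1964 m/s.
At r₂: circular v_c2 = √(μ/r₂) = 3971 m/s; transfer-apogee v_a = √[μ(2/r₂ − 1/a_t)] = 2581 m/s.
Δv₂ = v_c2 − v_a = 1390 m/s.
Total Δv = Δv₁ + Δv₂ = 3354 m/s = 3.354 km/s.

Δv_total ≈ 3.35 km/s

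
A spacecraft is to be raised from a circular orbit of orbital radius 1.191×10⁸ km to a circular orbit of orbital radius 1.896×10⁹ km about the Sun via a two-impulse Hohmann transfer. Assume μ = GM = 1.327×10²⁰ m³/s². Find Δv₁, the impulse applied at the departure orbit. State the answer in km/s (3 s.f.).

Δv ≈ 12.4 km/s

r₁ = 1.191×10⁸ km = 1.191×10¹¹ m.
r₂ = 1.896×10⁹ km = 1.896×10¹² m.
Transfer ellipse a_t = (r₁ + r₂)/2 = 1.008×10¹² m.
At r₁: circular v_c1 = √(μ/r₁) = 33380 m/s; transfer-perihelion v_p = √[μ(2/r₁ − 1/a_t)] = 45790 m/s.
Δv₁ = v_p − v_c1 = 12410 m/s.
= 12.41 km/s.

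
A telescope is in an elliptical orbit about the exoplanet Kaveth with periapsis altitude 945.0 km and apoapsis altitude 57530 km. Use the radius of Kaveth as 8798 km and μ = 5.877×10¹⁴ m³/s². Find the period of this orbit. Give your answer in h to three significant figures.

r_p = 8798 + 945.0 = 9743.0 km = 9.7430×10⁶ m.
r_a = 8798 + 57530 = 66328 km = 6.6328×10⁷ m.
Semi-major axis a = (r_p + r_a)/2 = (9743.0 + 66328)/2 = 38036 km = 3.804×10⁷ m.
By Kepler's third law T = 2π√(a³/μ) = 2π × 9.676×10³ = 6.080×10⁴ s.
= 16.89 h.

T ≈ 16.9 h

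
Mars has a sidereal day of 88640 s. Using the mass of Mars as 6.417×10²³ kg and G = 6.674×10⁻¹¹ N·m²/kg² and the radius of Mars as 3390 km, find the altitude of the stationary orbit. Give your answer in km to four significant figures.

μ = GM = 6.674×10⁻¹¹ × 6.417×10²³ = 4.283×10¹³ m³/s².
A synchronous orbit has period T, so by Kepler's third law a = (μT²/4π²)^(1/3).
μT²/4π² = 4.283×10¹³ × (8.864×10⁴)² / 39.48 = 8.524×10²¹ m³.
a = 2.043×10⁷ m = 20427 km.
Altitude h = a − R = 20427 − 3390 = 17037 km.

h_sync ≈ 17040 km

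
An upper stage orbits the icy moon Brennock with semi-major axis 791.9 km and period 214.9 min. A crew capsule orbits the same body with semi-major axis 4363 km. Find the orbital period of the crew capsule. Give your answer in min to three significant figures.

Kepler's third law: T² ∝ a³, so T₂ = T₁ (a₂/a₁)^(3/2).
a₂/a₁ = 5.510, (a₂/a₁)^(3/2) = 12.93.
T₂ = 214.9 × 12.93 = 2779 min.

T₂ ≈ 2780 min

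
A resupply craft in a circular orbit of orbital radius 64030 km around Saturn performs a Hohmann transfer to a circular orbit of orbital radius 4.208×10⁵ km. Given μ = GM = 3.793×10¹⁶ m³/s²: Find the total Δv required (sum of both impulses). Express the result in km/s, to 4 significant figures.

Δv_total ≈ 12.34 km/s

r₁ = 64030 km = 6.403×10⁷ m.
r₂ = 4.208×10⁵ km = 4.208×10⁸ m.
Transfer ellipse a_t = (r₁ + r₂)/2 = 2.424×10⁸ m.
At r₁: circular v_c1 = √(μ/r₁) = 24340 m/s; transfer-perikrone v_p = √[μ(2/r₁ − 1/a_t)] = 32070 m/s.
Δv₁ = v_p − v_c1 = 7728 m/s.
At r₂: circular v_c2 = √(μ/r₂) = 9494 m/s; transfer-apokrone v_a = √[μ(2/r₂ − 1/a_t)] = 4879 m/s.
Δv₂ = v_c2 − v_a = 4615 m/s.
Total Δv = Δv₁ + Δv₂ = 12340 m/s = 12.34 km/s.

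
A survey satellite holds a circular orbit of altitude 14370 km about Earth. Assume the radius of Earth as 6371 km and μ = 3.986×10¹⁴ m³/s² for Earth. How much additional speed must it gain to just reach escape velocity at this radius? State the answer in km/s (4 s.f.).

Δv ≈ 1.816 km/s

r = 6371 + 14370 = 20741 km = 2.0741×10⁷ m.
Circular speed v_c = √(μ/r) = 4384 m/s.
Escape speed v_esc = √(2μ/r) = √2 × v_c = 6200 m/s.
Δv = v_esc − v_c = 1816 m/s = 1.816 km/s.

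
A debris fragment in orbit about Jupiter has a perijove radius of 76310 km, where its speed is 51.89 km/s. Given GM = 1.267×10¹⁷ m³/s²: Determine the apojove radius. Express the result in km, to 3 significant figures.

apojove radius ≈ 3.27×10⁵ km

r_p = 7.631×10⁷ m.
Specific energy ε = v²/2 − μ/r = -3.140×10⁸ J/kg, so a = −μ/(2ε) = 2.017×10⁸ m.
The apsides satisfy r_p + r_a = 2a, so the apojove radius is 2a − r_p = 3.271×10⁸ m = 3.2713×10⁵ km.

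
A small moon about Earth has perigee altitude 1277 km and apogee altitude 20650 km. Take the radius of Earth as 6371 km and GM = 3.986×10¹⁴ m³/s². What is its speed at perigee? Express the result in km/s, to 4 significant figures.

v ≈ 9.013 km/s

r_p = 6371 + 1277 = 7648.0 km = 7.6480×10⁶ m.
r_a = 6371 + 20650 = 27021 km = 2.7021×10⁷ m.
Semi-major axis a = (r_p + r_a)/2 = 17334 km = 1.733×10⁷ m.
Vis-viva: v² = μ(2/r − 1/a) = 3.986×10¹⁴ × (2.615×10⁻⁷ − 5.769×10⁻⁸) = 8.124×10⁷ m²/s².
v = 9013 m/s = 9.013 km/s.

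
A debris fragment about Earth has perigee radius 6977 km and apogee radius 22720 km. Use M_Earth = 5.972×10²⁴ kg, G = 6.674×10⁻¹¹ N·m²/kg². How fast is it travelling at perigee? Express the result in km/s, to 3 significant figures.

v ≈ 9.35 km/s

μ = GM = 6.674×10⁻¹¹ × 5.972×10²⁴ = 3.986×10¹⁴ m³/s².
Semi-major axis a = (r_p + r_a)/2 = 14848 km = 1.485×10⁷ m.
Vis-viva: v² = μ(2/r − 1/a) = 3.986×10¹⁴ × (2.867×10⁻⁷ − 6.735×10⁻⁸) = 8.741×10⁷ m²/s².
v = 9349 m/s = 9.349 km/s.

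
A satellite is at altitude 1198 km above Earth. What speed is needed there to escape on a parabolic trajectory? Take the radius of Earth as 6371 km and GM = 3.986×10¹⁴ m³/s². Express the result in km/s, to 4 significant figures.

v_esc ≈ 10.26 km/s

r = 6371 + 1198 = 7569.0 km = 7.5690×10⁶ m.
Escape speed v_esc = √(2μ/r) = √(2 × 3.986×10¹⁴ / 7.569×10⁶) = √(1.053×10⁸) = 10260 m/s.
= 10.26 km/s.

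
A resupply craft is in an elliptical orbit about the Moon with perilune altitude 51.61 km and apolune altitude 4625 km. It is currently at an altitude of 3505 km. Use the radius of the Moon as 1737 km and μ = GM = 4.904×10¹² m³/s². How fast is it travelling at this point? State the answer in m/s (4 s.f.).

v ≈ 817.1 m/s

r_p = 1737 + 51.61 = 1788.6 km = 1.7886×10⁶ m.
r_a = 1737 + 4625 = 6362.0 km = 6.3620×10⁶ m.
r = 1737 + 3505 = 5242.0 km = 5.242×10⁶ m.
Semi-major axis a = (r_p + r_a)/2 = 4075.3 km = 4.075×10⁶ m.
Vis-viva: v² = μ(2/r − 1/a) = 4.904×10¹² × (3.815×10⁻⁷ − 2.454×10⁻⁷) = 6.677×10⁵ m²/s².
v = 817.1 m/s.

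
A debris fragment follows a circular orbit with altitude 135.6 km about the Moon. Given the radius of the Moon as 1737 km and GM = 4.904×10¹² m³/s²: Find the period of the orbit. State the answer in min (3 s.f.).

T ≈ 121 min

r = 1737 + 135.6 = 1872.6 km = 1.8726×10⁶ m.
Kepler's third law: T = 2π√(r³/μ) = 2π√((1.873×10⁶)³ / 4.904×10¹²).
r³/μ = 1.339×10⁶ s², so T = 2π × 1.157×10³ = 7.271×10³ s.
Converting: 7.271×10³ s ÷ 60.00 = 121.2 min.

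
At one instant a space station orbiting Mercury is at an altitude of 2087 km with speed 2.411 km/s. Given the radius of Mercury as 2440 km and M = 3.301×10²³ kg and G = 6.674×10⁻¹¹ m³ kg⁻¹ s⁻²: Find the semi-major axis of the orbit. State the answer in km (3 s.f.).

a ≈ 5620 km

μ = GM = 6.674×10⁻¹¹ × 3.301×10²³ = 2.203×10¹³ m³/s².
r = 2440 + 2087 = 4527.0 km = 4.527×10⁶ m.
Specific orbital energy ε = v²/2 − μ/r = (2411)²/2 − 2.203×10¹³/4.527×10⁶ = -1.960×10⁶ J/kg.
Since ε = −μ/(2a), a = −μ/(2ε) = 5.620×10⁶ m = 5619.9 km.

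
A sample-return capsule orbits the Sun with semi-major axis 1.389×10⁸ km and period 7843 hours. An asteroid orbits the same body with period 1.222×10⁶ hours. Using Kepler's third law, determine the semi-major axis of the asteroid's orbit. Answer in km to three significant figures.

Kepler's third law: a³ ∝ T², so a₂ = a₁ (T₂/T₁)^(2/3).
T₂/T₁ = 155.8, (T₂/T₁)^(2/3) = 28.96.
a₂ = 1.389×10⁸ × 28.96 = 4.022×10⁹ km.

a₂ ≈ 4.02×10⁹ km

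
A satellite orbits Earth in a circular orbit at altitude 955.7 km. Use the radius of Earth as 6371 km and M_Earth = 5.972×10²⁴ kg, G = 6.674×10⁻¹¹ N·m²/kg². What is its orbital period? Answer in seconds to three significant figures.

T ≈ 6240 seconds

μ = GM = 6.674×10⁻¹¹ × 5.972×10²⁴ = 3.986×10¹⁴ m³/s².
r = 6371 + 955.7 = 7326.7 km = 7.3267×10⁶ m.
Kepler's third law: T = 2π√(r³/μ) = 2π√((7.327×10⁶)³ / 3.986×10¹⁴).
r³/μ = 9.868×10⁵ s², so T = 2π × 9.934×10² = 6.242×10³ s.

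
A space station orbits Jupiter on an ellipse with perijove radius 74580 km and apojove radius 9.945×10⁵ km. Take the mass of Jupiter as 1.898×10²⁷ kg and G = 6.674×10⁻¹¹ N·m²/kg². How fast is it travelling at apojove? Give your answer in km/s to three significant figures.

μ = GM = 6.674×10⁻¹¹ × 1.898×10²⁷ = 1.267×10¹⁷ m³/s².
Semi-major axis a = (r_p + r_a)/2 = 5.3454×10⁵ km = 5.345×10⁸ m.
Vis-viva: v² = μ(2/r − 1/a) = 1.267×10¹⁷ × (2.011×10⁻⁹ − 1.871×10⁻⁹) = 1.777×10⁷ m²/s².
v = 4216 m/s = 4.216 km/s.

v ≈ 4.22 km/s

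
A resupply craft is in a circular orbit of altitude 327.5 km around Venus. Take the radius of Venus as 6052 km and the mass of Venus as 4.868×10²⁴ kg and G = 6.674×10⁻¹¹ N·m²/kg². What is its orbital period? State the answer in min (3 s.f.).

μ = GM = 6.674×10⁻¹¹ × 4.868×10²⁴ = 3.249×10¹⁴ m³/s².
r = 6052 + 327.5 = 6379.5 km = 6.3795×10⁶ m.
Kepler's third law: T = 2π√(r³/μ) = 2π√((6.380×10⁶)³ / 3.249×10¹⁴).
r³/μ = 7.991×10⁵ s², so T = 2π × 8.939×10² = 5.617×10³ s.
Converting: 5.617×10³ s ÷ 60.00 = 93.61 min.

T ≈ 93.6 min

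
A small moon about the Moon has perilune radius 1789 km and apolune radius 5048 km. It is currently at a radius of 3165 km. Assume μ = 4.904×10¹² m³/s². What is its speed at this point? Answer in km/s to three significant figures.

v ≈ 1.29 km/s

Semi-major axis a = (r_p + r_a)/2 = 3418.5 km = 3.418×10⁶ m.
Vis-viva: v² = μ(2/r − 1/a) = 4.904×10¹² × (6.319×10⁻⁷ − 2.925×10⁻⁷) = 1.664×10⁶ m²/s².
v = 1290 m/s = 1.290 km/s.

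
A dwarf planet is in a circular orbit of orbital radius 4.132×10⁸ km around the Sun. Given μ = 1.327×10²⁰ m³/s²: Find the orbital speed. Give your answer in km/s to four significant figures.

v ≈ 17.92 km/s

r = 4.132×10⁸ km = 4.132×10¹¹ m.
For a circular orbit v = √(μ/r) = √(1.327×10²⁰ / 4.132×10¹¹) = √(3.212×10⁸) = 17920 m/s.
That is 17.92 km/s.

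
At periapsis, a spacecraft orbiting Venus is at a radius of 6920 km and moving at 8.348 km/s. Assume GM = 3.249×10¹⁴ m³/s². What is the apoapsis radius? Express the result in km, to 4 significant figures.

r_p = 6.920×10⁶ m.
Specific energy ε = v²/2 − μ/r = -1.211×10⁷ J/kg, so a = −μ/(2ε) = 1.342×10⁷ m.
The apsides satisfy r_p + r_a = 2a, so the apoapsis radius is 2a − r_p = 1.992×10⁷ m = 19917 km.

apoapsis radius ≈ 19920 km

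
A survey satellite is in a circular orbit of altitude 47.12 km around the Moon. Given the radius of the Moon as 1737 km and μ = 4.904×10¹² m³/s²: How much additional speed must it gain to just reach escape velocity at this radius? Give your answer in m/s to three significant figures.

Δv ≈ 687 m/s

r = 1737 + 47.12 = 1784.1 km = 1.7841×10⁶ m.
Circular speed v_c = √(μ/r) = 1658 m/s.
Escape speed v_esc = √(2μ/r) = √2 × v_c = 2345 m/s.
Δv = v_esc − v_c = 686.7 m/s.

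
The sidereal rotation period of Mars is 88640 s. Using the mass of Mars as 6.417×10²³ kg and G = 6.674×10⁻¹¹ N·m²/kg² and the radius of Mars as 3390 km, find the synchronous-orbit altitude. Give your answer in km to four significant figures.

μ = GM = 6.674×10⁻¹¹ × 6.417×10²³ = 4.283×10¹³ m³/s².
A synchronous orbit has period T, so by Kepler's third law a = (μT²/4π²)^(1/3).
μT²/4π² = 4.283×10¹³ × (8.864×10⁴)² / 39.48 = 8.524×10²¹ m³.
a = 2.043×10⁷ m = 20427 km.
Altitude h = a − R = 20427 − 3390 = 17037 km.

h_sync ≈ 17040 km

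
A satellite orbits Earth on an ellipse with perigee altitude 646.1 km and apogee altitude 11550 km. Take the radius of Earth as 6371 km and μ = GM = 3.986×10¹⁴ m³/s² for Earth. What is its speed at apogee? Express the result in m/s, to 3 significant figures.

r_p = 6371 + 646.1 = 7017.1 km = 7.0171×10⁶ m.
r_a = 6371 + 11550 = 17921 km = 1.7921×10⁷ m.
Semi-major axis a = (r_p + r_a)/2 = 12469 km = 1.247×10⁷ m.
Vis-viva: v² = μ(2/r − 1/a) = 3.986×10¹⁴ × (1.116×10⁻⁷ − 8.020×10⁻⁸) = 1.252×10⁷ m²/s².
v = 3538 m/s.

v ≈ 3540 m/s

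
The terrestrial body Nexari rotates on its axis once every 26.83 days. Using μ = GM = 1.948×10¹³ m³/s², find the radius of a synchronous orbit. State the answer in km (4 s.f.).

T = 26.83 days = 2.318×10⁶ s.
A synchronous orbit has period T, so by Kepler's third law a = (μT²/4π²)^(1/3).
μT²/4π² = 1.948×10¹³ × (2.318×10⁶)² / 39.48 = 2.652×10²⁴ m³.
a = 1.384×10⁸ m = 1.3841×10⁵ km.

r_sync ≈ 1.384×10⁵ km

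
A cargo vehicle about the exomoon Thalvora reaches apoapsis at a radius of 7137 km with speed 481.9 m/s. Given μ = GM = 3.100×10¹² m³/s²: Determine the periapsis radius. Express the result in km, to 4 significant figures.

r_a = 7.137×10⁶ m.
Specific energy ε = v²/2 − μ/r = -3.182×10⁵ J/kg, so a = −μ/(2ε) = 4.871×10⁶ m.
The apsides satisfy r_p + r_a = 2a, so the periapsis radius is 2a − r_a = 2.604×10⁶ m = 2604.0 km.

periapsis radius ≈ 2604 km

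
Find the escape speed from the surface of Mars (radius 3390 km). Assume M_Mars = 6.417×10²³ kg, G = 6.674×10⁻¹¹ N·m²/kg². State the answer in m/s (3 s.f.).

v_esc ≈ 5030 m/s

μ = GM = 6.674×10⁻¹¹ × 6.417×10²³ = 4.283×10¹³ m³/s².
r = R = 3.390×10⁶ m.
Escape speed v_esc = √(2μ/r) = √(2 × 4.283×10¹³ / 3.390×10⁶) = √(2.527×10⁷) = 5027 m/s.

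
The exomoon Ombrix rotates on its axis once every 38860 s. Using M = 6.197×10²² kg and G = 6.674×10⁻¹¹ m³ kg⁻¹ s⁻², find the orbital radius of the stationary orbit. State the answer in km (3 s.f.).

r_sync ≈ 5410 km

μ = GM = 6.674×10⁻¹¹ × 6.197×10²² = 4.136×10¹² m³/s².
A synchronous orbit has period T, so by Kepler's third law a = (μT²/4π²)^(1/3).
μT²/4π² = 4.136×10¹² × (3.886×10⁴)² / 39.48 = 1.582×10²⁰ m³.
a = 5.408×10⁶ m = 5408.4 km.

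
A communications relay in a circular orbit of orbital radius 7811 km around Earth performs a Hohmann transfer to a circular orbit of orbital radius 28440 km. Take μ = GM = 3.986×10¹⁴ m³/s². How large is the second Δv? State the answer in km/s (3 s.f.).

Δv ≈ 1.29 km/s

r₁ = 7811 km = 7.811×10⁶ m.
r₂ = 28440 km = 2.844×10⁷ m.
Transfer ellipse a_t = (r₁ + r₂)/2 = 1.813×10⁷ m.
At r₁: circular v_c1 = √(μ/r₁) = 7144 m/s; transfer-perigee v_p = √[μ(2/r₁ − 1/a_t)] = 8948 m/s.
At r₂: circular v_c2 = √(μ/r₂) = 3744 m/s; transfer-apogee v_a = √[μ(2/r₂ − 1/a_t)] = 2458 m/s.
Δv₂ = v_c2 − v_a = 1286 m/s.
= 1.286 km/s.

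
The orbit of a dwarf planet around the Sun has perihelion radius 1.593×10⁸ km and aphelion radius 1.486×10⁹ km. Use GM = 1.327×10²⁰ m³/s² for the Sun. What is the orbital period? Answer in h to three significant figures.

T ≈ 113000 h

Semi-major axis a = (r_p + r_a)/2 = (1.5930×10⁸ + 1.4860×10⁹)/2 = 8.2265×10⁸ km = 8.226×10¹¹ m.
By Kepler's third law T = 2π√(a³/μ) = 2π × 6.477×10⁷ = 4.070×10⁸ s.
= 1.130×10⁵ h.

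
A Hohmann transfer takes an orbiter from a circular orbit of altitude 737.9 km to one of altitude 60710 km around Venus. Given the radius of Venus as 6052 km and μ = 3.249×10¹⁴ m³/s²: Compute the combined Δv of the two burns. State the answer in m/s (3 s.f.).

Δv_total ≈ 3660 m/s

r₁ = 6052 + 737.9 = 6789.9 km = 6.7899×10⁶ m.
r₂ = 6052 + 60710 = 66762 km = 6.6762×10⁷ m.
Transfer ellipse a_t = (r₁ + r₂)/2 = 3.678×10⁷ m.
At r₁: circular v_c1 = √(μ/r₁) = 6917 m/s; transfer-periapsis v_p = √[μ(2/r₁ − 1/a_t)] = 9320 m/s.
Δv₁ = v_p − v_c1 = 2403 m/s.
At r₂: circular v_c2 = √(μ/r₂) = 2206 m/s; transfer-apoapsis v_a = √[μ(2/r₂ − 1/a_t)] = 947.9 m/s.
Δv₂ = v_c2 − v_a = 1258 m/s.
Total Δv = Δv₁ + Δv₂ = 3661 m/s.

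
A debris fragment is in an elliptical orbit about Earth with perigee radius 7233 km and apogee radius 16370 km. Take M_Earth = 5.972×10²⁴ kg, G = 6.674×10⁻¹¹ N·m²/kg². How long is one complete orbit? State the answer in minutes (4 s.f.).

μ = GM = 6.674×10⁻¹¹ × 5.972×10²⁴ = 3.986×10¹⁴ m³/s².
Semi-major axis a = (r_p + r_a)/2 = (7233.0 + 16370)/2 = 11802 km = 1.180×10⁷ m.
By Kepler's third law T = 2π√(a³/μ) = 2π × 2.031×10³ = 1.276×10⁴ s.
= 212.7 minutes.

T ≈ 212.7 minutes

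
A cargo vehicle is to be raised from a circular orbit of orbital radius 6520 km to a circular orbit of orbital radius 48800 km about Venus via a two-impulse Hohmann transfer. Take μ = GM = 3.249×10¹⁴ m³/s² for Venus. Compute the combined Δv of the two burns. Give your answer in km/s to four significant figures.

Δv_total ≈ 3.645 km/s

r₁ = 6520 km = 6.520×10⁶ m.
r₂ = 48800 km = 4.880×10⁷ m.
Transfer ellipse a_t = (r₁ + r₂)/2 = 2.766×10⁷ m.
At r₁: circular v_c1 = √(μ/r₁) = 7059 m/s; transfer-periapsis v_p = √[μ(2/r₁ − 1/a_t)] = 9376 m/s.
Δv₁ = v_p − v_c1 = 2317 m/s.
At r₂: circular v_c2 = √(μ/r₂) = 2580 m/s; transfer-apoapsis v_a = √[μ(2/r₂ − 1/a_t)] = 1253 m/s.
Δv₂ = v_c2 − v_a = 1328 m/s.
Total Δv = Δv₁ + Δv₂ = 3645 m/s = 3.645 km/s.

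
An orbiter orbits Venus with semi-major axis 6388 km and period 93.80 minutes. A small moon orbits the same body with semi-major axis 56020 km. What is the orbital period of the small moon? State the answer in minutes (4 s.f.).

Kepler's third law: T² ∝ a³, so T₂ = T₁ (a₂/a₁)^(3/2).
a₂/a₁ = 8.770, (a₂/a₁)^(3/2) = 25.97.
T₂ = 93.80 × 25.97 = 2436 minutes.

T₂ ≈ 2436 minutes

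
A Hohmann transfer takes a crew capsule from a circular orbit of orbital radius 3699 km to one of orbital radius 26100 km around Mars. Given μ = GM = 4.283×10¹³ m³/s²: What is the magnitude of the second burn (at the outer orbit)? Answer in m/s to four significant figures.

Δv ≈ 642.7 m/s

r₁ = 3699 km = 3.699×10⁶ m.
r₂ = 26100 km = 2.610×10⁷ m.
Transfer ellipse a_t = (r₁ + r₂)/2 = 1.490×10⁷ m.
At r₁: circular v_c1 = √(μ/r₁) = 3403 m/s; transfer-periapsis v_p = √[μ(2/r₁ − 1/a_t)] = 4504 m/s.
At r₂: circular v_c2 = √(μ/r₂) = 1281 m/s; transfer-apoapsis v_a = √[μ(2/r₂ − 1/a_t)] = 638.3 m/s.
Δv₂ = v_c2 − v_a = 642.7 m/s.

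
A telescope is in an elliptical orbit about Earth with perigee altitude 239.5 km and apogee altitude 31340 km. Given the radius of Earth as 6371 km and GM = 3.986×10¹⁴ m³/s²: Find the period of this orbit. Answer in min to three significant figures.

T ≈ 547 min

r_p = 6371 + 239.5 = 6610.5 km = 6.6105×10⁶ m.
r_a = 6371 + 31340 = 37711 km = 3.7711×10⁷ m.
Semi-major axis a = (r_p + r_a)/2 = (6610.5 + 37711)/2 = 22161 km = 2.216×10⁷ m.
By Kepler's third law T = 2π√(a³/μ) = 2π × 5.225×10³ = 3.283×10⁴ s.
= 547.2 min.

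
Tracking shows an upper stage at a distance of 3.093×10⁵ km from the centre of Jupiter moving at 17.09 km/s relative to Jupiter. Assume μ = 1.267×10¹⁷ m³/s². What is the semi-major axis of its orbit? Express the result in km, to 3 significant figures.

a ≈ 2.40×10⁵ km

r = 3.093×10⁸ m.
Specific orbital energy ε = v²/2 − μ/r = (17090)²/2 − 1.267×10¹⁷/3.093×10⁸ = -2.636×10⁸ J/kg.
Since ε = −μ/(2a), a = −μ/(2ε) = 2.403×10⁸ m = 2.4033×10⁵ km.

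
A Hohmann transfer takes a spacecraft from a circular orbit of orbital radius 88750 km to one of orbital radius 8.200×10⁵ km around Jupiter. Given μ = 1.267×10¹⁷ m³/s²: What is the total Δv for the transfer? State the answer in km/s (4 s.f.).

Δv_total ≈ 19.91 km/s

r₁ = 88750 km = 8.875×10⁷ m.
r₂ = 8.200×10⁵ km = 8.200×10⁸ m.
Transfer ellipse a_t = (r₁ + r₂)/2 = 4.544×10⁸ m.
At r₁: circular v_c1 = √(μ/r₁) = 37780 m/s; transfer-perijove v_p = √[μ(2/r₁ − 1/a_t)] = 50760 m/s.
Δv₁ = v_p − v_c1 = 12970 m/s.
At r₂: circular v_c2 = √(μ/r₂) = 12430 m/s; transfer-apojove v_a = √[μ(2/r₂ − 1/a_t)] = 5494 m/s.
Δv₂ = v_c2 − v_a = 6937 m/s.
Total Δv = Δv₁ + Δv₂ = 19910 m/s = 19.91 km/s.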